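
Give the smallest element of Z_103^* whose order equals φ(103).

φ(103) = 103 − 1 = 102 = 2 · 3 · 17.
g is a primitive root iff g^(102/q) ≢ 1 (mod 103) for each prime q ∈ {2, 3, 17}.
g = 2: 2^51 ≡ 1 — hits 1, so not a primitive root.
g = 3: 3^51 ≡ 102; 3^34 ≡ 1 — hits 1, so not a primitive root.
g = 4: 4^51 ≡ 1 — hits 1, so not a primitive root.
g = 5: 5^51 ≡ 102; 5^34 ≡ 56; 5^6 ≡ 72 — none is 1, so 5 is a primitive root.
So 5 is the smallest generator of (Z/103Z)^×.

5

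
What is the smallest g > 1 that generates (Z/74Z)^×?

5

φ(74) = φ(2)·φ(37) = 1·36 = 36 = 2^2 · 3^2.
g is a primitive root iff g^(36/q) ≢ 1 (mod 74) for each prime q ∈ {2, 3}.
g = 2: gcd(2, 74) = 2 > 1, not a unit — skip.
g = 3: 3^18 ≡ 1 — hits 1, so not a primitive root.
g = 4: gcd(4, 74) = 2 > 1, not a unit — skip.
g = 5: 5^18 ≡ 73; 5^12 ≡ 47 — none is 1, so 5 is a primitive root.
The smallest primitive root modulo 74 is 5.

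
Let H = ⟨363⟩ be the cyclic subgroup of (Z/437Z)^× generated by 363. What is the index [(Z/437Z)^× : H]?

2

Since 363 ∈ (Z/437Z)^×, its order divides φ(437) = φ(19·23) = (19−1)·(23−1) = 18·22 = 396 = 2^2 · 3^2 · 11.
Divisors of 396: 1, 2, 3, 4, 6, 9, 11, 12, 18, 22, 33, 36, 44, 66, 99, 132, 198, 396.
Compute 363^d (mod 437) for the divisors d until we hit 1:
363^1 ≡ 363
363^2 ≡ 232
363^3 ≡ 312
363^4 ≡ 73
363^6 ≡ 330
363^9 ≡ 265
363^11 ≡ 300
363^12 ≡ 87
363^18 ≡ 305
363^22 ≡ 415
363^33 ≡ 392
363^36 ≡ 381
363^44 ≡ 47
363^66 ≡ 277
363^99 ≡ 208
363^132 ≡ 254
363^198 ≡ 1
So ord_437(363) = 198, hence |⟨363⟩| = 198.
The index is φ(437) / ord(363) = 396 / 198 = 2.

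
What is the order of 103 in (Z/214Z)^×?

ord(103) | φ(214) = φ(2)·φ(107) = 1·106 = 106 = 2 · 53.
Divisors of 106: 1, 2, 53, 106.
Test each divisor d:
103^1 ≡ 103 (mod 214)
103^2 ≡ 123 (mod 214)
103^53 ≡ 213 (mod 214)
103^106 ≡ 1 (mod 214) ✓
Therefore the multiplicative order of 103 modulo 214 is 106.

106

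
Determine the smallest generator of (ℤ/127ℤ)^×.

φ(127) = 127 − 1 = 126 = 2 · 3^2 · 7.
Test candidates g = 2, 3, … against the prime factors q ∈ {2, 3, 7} of φ(127): g is a generator iff g^(126/q) ≢ 1 for every such q.
g = 2: 2^63 ≡ 1 — hits 1, so not a primitive root.
g = 3: 3^63 ≡ 126; 3^42 ≡ 107; 3^18 ≡ 4 — none is 1, so 3 is a primitive root.
The smallest primitive root modulo 127 is 3.

3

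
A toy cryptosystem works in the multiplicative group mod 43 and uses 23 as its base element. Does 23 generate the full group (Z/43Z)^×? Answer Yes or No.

No

φ(43) = 43 − 1 = 42 = 2 · 3 · 7.
23 is a primitive root mod 43 iff 23^(φ(43)/q) ≢ 1 for every prime q | φ(43), i.e. q ∈ {2, 3, 7}.
23^21 ≡ 1 (mod 43)  [q = 2: ≡ 1 ✗]
23^14 ≡ 36 (mod 43)  [q = 3: ≢ 1 ✓]
23^6 ≡ 4 (mod 43)  [q = 7: ≢ 1 ✓]
Since 23^21 ≡ 1, the order of 23 divides 21 < 42, so 23 is not a primitive root.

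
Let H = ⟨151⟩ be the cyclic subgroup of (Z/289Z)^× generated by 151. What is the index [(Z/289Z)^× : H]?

Since 151 ∈ (Z/289Z)^×, its order divides φ(289) = φ(17^2) = 17·(17−1) = 272 = 2^4 · 17.
Divisors of 272: 1, 2, 4, 8, 16, 17, 34, 68, 136, 272.
Evaluate successive powers at the divisors of 272:
151^1 ≡ 151
151^2 ≡ 259
151^4 ≡ 33
151^8 ≡ 222
151^16 ≡ 154
151^17 ≡ 134
151^34 ≡ 38
151^68 ≡ 288
151^136 ≡ 1
Thus |⟨151⟩| = ord(151) = 136.
The index is φ(289) / ord(151) = 272 / 136 = 2.

2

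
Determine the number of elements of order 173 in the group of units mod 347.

172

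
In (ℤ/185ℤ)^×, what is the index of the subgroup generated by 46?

ord(46) | φ(185) = φ(5·37) = (5−1)·(37−1) = 4·36 = 144 = 2^4 · 3^2.
Divisors of 144: 1, 2, 3, 4, 6, 8, 9, 12, 16, 18, 24, 36, 48, 72, 144.
Test each divisor d:
46^1 ≡ 46
46^2 ≡ 81
46^3 ≡ 26
46^4 ≡ 86
46^6 ≡ 121
46^8 ≡ 181
46^9 ≡ 1
Thus |⟨46⟩| = ord(46) = 9.
[(Z/185Z)^× : ⟨46⟩] = 144/9 = 16.

16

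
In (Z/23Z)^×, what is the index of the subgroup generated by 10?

The order of 10 must divide φ(23) = 23 − 1 = 22 = 2 · 11.
Divisors of 22: 1, 2, 11, 22.
Check 10^d mod 23 for each divisor in increasing order:
10^1 ≡ 10 (mod 23)
10^2 ≡ 8 (mod 23)
10^11 ≡ 22 (mod 23)
10^22 ≡ 1 (mod 23) ✓
So ord_23(10) = 22, hence |⟨10⟩| = 22.
Index = |(Z/23Z)^×| / |⟨10⟩| = 22 / 22 = 1.

1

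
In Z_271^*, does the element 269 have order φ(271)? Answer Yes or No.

φ(271) = 271 − 1 = 270 = 2 · 3^3 · 5.
269 is a primitive root mod 271 iff 269^(φ(271)/q) ≢ 1 for every prime q | φ(271), i.e. q ∈ {2, 3, 5}.
269^135 ≡ 270 (mod 271)  [q = 2: ≢ 1 ✓]
269^90 ≡ 242 (mod 271)  [q = 3: ≢ 1 ✓]
269^54 ≡ 244 (mod 271)  [q = 5: ≢ 1 ✓]
None equal 1, so ord_271(269) = 270: 269 is a primitive root.

Yes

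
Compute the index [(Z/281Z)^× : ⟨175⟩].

ord(175) | φ(281) = 281 − 1 = 280 = 2^3 · 5 · 7.
Divisors of 280: 1, 2, 4, 5, 7, 8, 10, 14, 20, 28, 35, 40, 56, 70, 140, 280.
Evaluate successive powers at the divisors of 280:
175^1 ≡ 175 (mod 281)
175^2 ≡ 277 (mod 281)
175^4 ≡ 16 (mod 281)
175^5 ≡ 271 (mod 281)
175^7 ≡ 40 (mod 281)
175^8 ≡ 256 (mod 281)
175^10 ≡ 100 (mod 281)
175^14 ≡ 195 (mod 281)
175^20 ≡ 165 (mod 281)
175^28 ≡ 90 (mod 281)
175^35 ≡ 228 (mod 281)
175^40 ≡ 249 (mod 281)
175^56 ≡ 232 (mod 281)
175^70 ≡ 280 (mod 281)
175^140 ≡ 1 (mod 281) ✓
Thus |⟨175⟩| = ord(175) = 140.
[(Z/281Z)^× : ⟨175⟩] = 280/140 = 2.

2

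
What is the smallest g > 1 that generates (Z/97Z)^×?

5

φ(97) = 97 − 1 = 96 = 2^5 · 3.
Test candidates g = 2, 3, … against the prime factors q ∈ {2, 3} of φ(97): g is a generator iff g^(96/q) ≢ 1 for every such q.
g = 2: 2^48 ≡ 1 — hits 1, so not a primitive root.
g = 3: 3^48 ≡ 1 — hits 1, so not a primitive root.
g = 4: 4^48 ≡ 1 — hits 1, so not a primitive root.
g = 5: 5^48 ≡ 96; 5^32 ≡ 35 — none is 1, so 5 is a primitive root.
The smallest primitive root modulo 97 is 5.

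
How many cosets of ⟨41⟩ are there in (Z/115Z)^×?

8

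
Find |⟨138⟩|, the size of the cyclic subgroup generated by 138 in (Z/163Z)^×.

54

Since 138 ∈ (Z/163Z)^×, its order divides φ(163) = 163 − 1 = 162 = 2 · 3^4.
Divisors of 162: 1, 2, 3, 6, 9, 18, 27, 54, 81, 162.
Check 138^d mod 163 for each divisor in increasing order:
138^1 ≡ 138
138^2 ≡ 136
138^3 ≡ 23
138^6 ≡ 40
138^9 ≡ 105
138^18 ≡ 104
138^27 ≡ 162
138^54 ≡ 1
Therefore the multiplicative order of 138 modulo 163 is 54.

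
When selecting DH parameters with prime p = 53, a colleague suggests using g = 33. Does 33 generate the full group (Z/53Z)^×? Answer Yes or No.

Yes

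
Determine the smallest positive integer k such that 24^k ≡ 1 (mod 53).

13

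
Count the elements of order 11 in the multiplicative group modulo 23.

φ(23) = 23 − 1 = 22 = 2 · 11.
Since (Z/23Z)^× is cyclic of order 22, the number of elements of order d is φ(d) when d | 22 and 0 otherwise.
11 | 22, and φ(11) = 11 − 1 = 10.

10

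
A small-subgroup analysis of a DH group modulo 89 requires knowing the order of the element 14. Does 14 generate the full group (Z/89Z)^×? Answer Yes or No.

Yes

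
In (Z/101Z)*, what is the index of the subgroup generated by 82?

The order of 82 must divide φ(101) = 101 − 1 = 100 = 2^2 · 5^2.
Divisors of 100: 1, 2, 4, 5, 10, 20, 25, 50, 100.
Evaluate successive powers at the divisors of 100:
82^1 ≡ 82 (mod 101)
82^2 ≡ 58 (mod 101)
82^4 ≡ 31 (mod 101)
82^5 ≡ 17 (mod 101)
82^10 ≡ 87 (mod 101)
82^20 ≡ 95 (mod 101)
82^25 ≡ 100 (mod 101)
82^50 ≡ 1 (mod 101) ✓
Thus |⟨82⟩| = ord(82) = 50.
Index = |(Z/101Z)^×| / |⟨82⟩| = 100 / 50 = 2.

2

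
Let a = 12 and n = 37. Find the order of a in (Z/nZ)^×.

Since 12 ∈ (Z/37Z)^×, its order divides φ(37) = 37 − 1 = 36 = 2^2 · 3^2.
Divisors of 36: 1, 2, 3, 4, 6, 9, 12, 18, 36.
Compute 12^d (mod 37) for the divisors d until we hit 1:
12^1 ≡ 12 (mod 37)
12^2 ≡ 33 (mod 37)
12^3 ≡ 26 (mod 37)
12^4 ≡ 16 (mod 37)
12^6 ≡ 10 (mod 37)
12^9 ≡ 1 (mod 37) ✓
The smallest such exponent is 9, so the order of 12 is 9.

9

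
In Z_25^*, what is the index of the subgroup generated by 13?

1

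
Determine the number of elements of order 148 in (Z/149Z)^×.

72

φ(149) = 149 − 1 = 148 = 2^2 · 37.
(Z/149Z)^× is cyclic (|G| = 148); a cyclic group of order m has exactly φ(d) elements of each order d | m, and none otherwise.
148 = 2^2 · 37 divides 148, and φ(148) = 72.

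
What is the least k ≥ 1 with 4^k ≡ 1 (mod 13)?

Since 4 ∈ (Z/13Z)^×, its order divides φ(13) = 13 − 1 = 12 = 2^2 · 3.
Divisors of 12: 1, 2, 3, 4, 6, 12.
Check 4^d mod 13 for each divisor in increasing order:
4^1 ≡ 4
4^2 ≡ 3
4^3 ≡ 12
4^4 ≡ 9
4^6 ≡ 1
Hence ord(4) = 6.

6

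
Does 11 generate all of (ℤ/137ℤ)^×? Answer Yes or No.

φ(137) = 137 − 1 = 136 = 2^3 · 17.
11 is a primitive root mod 137 iff 11^(φ(137)/q) ≢ 1 for every prime q | φ(137), i.e. q ∈ {2, 17}.
11^68 ≡ 1 (mod 137)  [q = 2: ≡ 1 ✗]
11^8 ≡ 50 (mod 137)  [q = 17: ≢ 1 ✓]
The check at q = 2 fails, so 11 generates a proper subgroup.

No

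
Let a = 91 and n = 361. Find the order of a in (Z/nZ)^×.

The order of 91 must divide φ(361) = φ(19^2) = 19·(19−1) = 342 = 2 · 3^2 · 19.
Divisors of 342: 1, 2, 3, 6, 9, 18, 19, 38, 57, 114, 171, 342.
Test each divisor d:
91^1 ≡ 91
91^2 ≡ 339
91^3 ≡ 164
91^6 ≡ 182
91^9 ≡ 246
91^18 ≡ 229
91^19 ≡ 262
91^38 ≡ 54
91^57 ≡ 69
91^114 ≡ 68
91^171 ≡ 360
91^342 ≡ 1
So ord_361(91) = 342.

342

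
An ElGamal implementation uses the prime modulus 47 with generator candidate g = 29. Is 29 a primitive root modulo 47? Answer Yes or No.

Yes

φ(47) = 47 − 1 = 46 = 2 · 23.
It suffices to check that the order of 29 is not a proper divisor of 46: compute 29^(46/q) for q ∈ {2, 23}.
29^23 ≡ 46 (mod 47)  [q = 2: ≢ 1 ✓]
29^2 ≡ 42 (mod 47)  [q = 23: ≢ 1 ✓]
Every test exponent gives a nontrivial residue, hence 29 generates the full group.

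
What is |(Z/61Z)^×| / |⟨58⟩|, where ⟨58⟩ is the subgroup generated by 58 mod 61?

12

By Lagrange's theorem, ord_61(58) divides φ(61) = 61 − 1 = 60 = 2^2 · 3 · 5.
Divisors of 60: 1, 2, 3, 4, 5, 6, 10, 12, 15, 20, 30, 60.
Evaluate successive powers at the divisors of 60:
58^1 ≡ 58 (mod 61)
58^2 ≡ 9 (mod 61)
58^3 ≡ 34 (mod 61)
58^4 ≡ 20 (mod 61)
58^5 ≡ 1 (mod 61) ✓
Thus |⟨58⟩| = ord(58) = 5.
The index is φ(61) / ord(58) = 60 / 5 = 12.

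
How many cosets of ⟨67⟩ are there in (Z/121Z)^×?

10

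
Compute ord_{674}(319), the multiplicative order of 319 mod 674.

84

ord(319) | φ(674) = φ(2)·φ(337) = 1·336 = 336 = 2^4 · 3 · 7.
Divisors of 336: 1, 2, 3, 4, 6, 7, 8, 12, 14, 16, 21, 24, 28, 42, 48, 56, 84, 112, 168, 336.
Test each divisor d:
319^1 ≡ 319 (mod 674)
319^2 ≡ 661 (mod 674)
319^3 ≡ 571 (mod 674)
319^4 ≡ 169 (mod 674)
319^6 ≡ 499 (mod 674)
319^7 ≡ 117 (mod 674)
319^8 ≡ 253 (mod 674)
319^12 ≡ 295 (mod 674)
319^14 ≡ 209 (mod 674)
319^16 ≡ 653 (mod 674)
319^21 ≡ 189 (mod 674)
319^24 ≡ 79 (mod 674)
319^28 ≡ 545 (mod 674)
319^42 ≡ 673 (mod 674)
319^48 ≡ 175 (mod 674)
319^56 ≡ 465 (mod 674)
319^84 ≡ 1 (mod 674) ✓
The smallest such exponent is 84, so the order of 319 is 84.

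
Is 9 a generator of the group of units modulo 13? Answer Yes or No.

No

φ(13) = 13 − 1 = 12 = 2^2 · 3.
An element g generates (Z/13Z)^× iff g^(12/q) ≢ 1 (mod 13) for each prime q ∈ {2, 3}.
9^6 ≡ 1 (mod 13)  [q = 2: ≡ 1 ✗]
9^4 ≡ 9 (mod 13)  [q = 3: ≢ 1 ✓]
The check at q = 2 fails, so 9 generates a proper subgroup.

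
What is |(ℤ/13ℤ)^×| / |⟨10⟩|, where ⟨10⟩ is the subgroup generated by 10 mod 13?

2

The order of 10 must divide φ(13) = 13 − 1 = 12 = 2^2 · 3.
Divisors of 12: 1, 2, 3, 4, 6, 12.
Check 10^d mod 13 for each divisor in increasing order:
10^1 ≡ 10
10^2 ≡ 9
10^3 ≡ 12
10^4 ≡ 3
10^6 ≡ 1
So ord_13(10) = 6, hence |⟨10⟩| = 6.
[(Z/13Z)^× : ⟨10⟩] = 12/6 = 2.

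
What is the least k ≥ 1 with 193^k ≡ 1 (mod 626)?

312

The order of 193 must divide φ(626) = φ(2)·φ(313) = 1·312 = 312 = 2^3 · 3 · 13.
Divisors of 312: 1, 2, 3, 4, 6, 8, 12, 13, 24, 26, 39, 52, 78, 104, 156, 312.
Compute 193^d (mod 626) for the divisors d until we hit 1:
193^1 ≡ 193 (mod 626)
193^2 ≡ 315 (mod 626)
193^3 ≡ 73 (mod 626)
193^4 ≡ 317 (mod 626)
193^6 ≡ 321 (mod 626)
193^8 ≡ 329 (mod 626)
193^12 ≡ 377 (mod 626)
193^13 ≡ 145 (mod 626)
193^24 ≡ 27 (mod 626)
193^26 ≡ 367 (mod 626)
193^39 ≡ 5 (mod 626)
193^52 ≡ 99 (mod 626)
193^78 ≡ 25 (mod 626)
193^104 ≡ 411 (mod 626)
193^156 ≡ 625 (mod 626)
193^312 ≡ 1 (mod 626) ✓
Hence ord(193) = 312.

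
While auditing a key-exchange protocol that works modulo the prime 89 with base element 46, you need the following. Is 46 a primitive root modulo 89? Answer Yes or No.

φ(89) = 89 − 1 = 88 = 2^3 · 11.
46 is a primitive root mod 89 iff 46^(φ(89)/q) ≢ 1 for every prime q | φ(89), i.e. q ∈ {2, 11}.
46^44 ≡ 88 (mod 89)  [q = 2: ≢ 1 ✓]
46^8 ≡ 67 (mod 89)  [q = 11: ≢ 1 ✓]
Every test exponent gives a nontrivial residue, hence 46 generates the full group.

Yes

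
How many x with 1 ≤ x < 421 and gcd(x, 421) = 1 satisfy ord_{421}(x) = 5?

4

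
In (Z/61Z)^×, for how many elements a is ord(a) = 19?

0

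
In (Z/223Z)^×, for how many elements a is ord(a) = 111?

72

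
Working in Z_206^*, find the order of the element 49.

The order of 49 must divide φ(206) = φ(2)·φ(103) = 1·102 = 102 = 2 · 3 · 17.
Divisors of 102: 1, 2, 3, 6, 17, 34, 51, 102.
Compute 49^d (mod 206) for the divisors d until we hit 1:
49^1 ≡ 49 (mod 206)
49^2 ≡ 135 (mod 206)
49^3 ≡ 23 (mod 206)
49^6 ≡ 117 (mod 206)
49^17 ≡ 159 (mod 206)
49^34 ≡ 149 (mod 206)
49^51 ≡ 1 (mod 206) ✓
Therefore the multiplicative order of 49 modulo 206 is 51.

51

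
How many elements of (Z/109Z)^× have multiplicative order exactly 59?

φ(109) = 109 − 1 = 108 = 2^2 · 3^3.
Since (Z/109Z)^× is cyclic of order 108, the number of elements of order d is φ(d) when d | 108 and 0 otherwise.
59 does not divide 108, so no element of (Z/109Z)^× has order 59.

0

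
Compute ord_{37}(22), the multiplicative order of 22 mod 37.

36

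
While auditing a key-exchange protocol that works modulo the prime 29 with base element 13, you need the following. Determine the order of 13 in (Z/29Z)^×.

14

ord(13) | φ(29) = 29 − 1 = 28 = 2^2 · 7.
Divisors of 28: 1, 2, 4, 7, 14, 28.
Test each divisor d:
13^1 ≡ 13 (mod 29)
13^2 ≡ 24 (mod 29)
13^4 ≡ 25 (mod 29)
13^7 ≡ 28 (mod 29)
13^14 ≡ 1 (mod 29) ✓
So ord_29(13) = 14.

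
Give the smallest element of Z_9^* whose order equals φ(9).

2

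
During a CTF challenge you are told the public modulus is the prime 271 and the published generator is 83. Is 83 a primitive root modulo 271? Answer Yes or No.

No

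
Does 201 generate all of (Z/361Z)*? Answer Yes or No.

No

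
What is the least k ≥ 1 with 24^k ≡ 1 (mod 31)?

By Lagrange's theorem, ord_31(24) divides φ(31) = 31 − 1 = 30 = 2 · 3 · 5.
Divisors of 30: 1, 2, 3, 5, 6, 10, 15, 30.
Compute 24^d (mod 31) for the divisors d until we hit 1:
24^1 ≡ 24
24^2 ≡ 18
24^3 ≡ 29
24^5 ≡ 26
24^6 ≡ 4
24^10 ≡ 25
24^15 ≡ 30
24^30 ≡ 1
The smallest such exponent is 30, so the order of 24 is 30.

30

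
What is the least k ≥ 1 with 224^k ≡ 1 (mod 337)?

168

By Lagrange's theorem, ord_337(224) divides φ(337) = 337 − 1 = 336 = 2^4 · 3 · 7.
Divisors of 336: 1, 2, 3, 4, 6, 7, 8, 12, 14, 16, 21, 24, 28, 42, 48, 56, 84, 112, 168, 336.
Test each divisor d:
224^1 ≡ 224 (mod 337)
224^2 ≡ 300 (mod 337)
224^3 ≡ 137 (mod 337)
224^4 ≡ 21 (mod 337)
224^6 ≡ 234 (mod 337)
224^7 ≡ 181 (mod 337)
224^8 ≡ 104 (mod 337)
224^12 ≡ 162 (mod 337)
224^14 ≡ 72 (mod 337)
224^16 ≡ 32 (mod 337)
224^21 ≡ 226 (mod 337)
224^24 ≡ 295 (mod 337)
224^28 ≡ 129 (mod 337)
224^42 ≡ 189 (mod 337)
224^48 ≡ 79 (mod 337)
224^56 ≡ 128 (mod 337)
224^84 ≡ 336 (mod 337)
224^112 ≡ 208 (mod 337)
224^168 ≡ 1 (mod 337) ✓
The smallest such exponent is 168, so the order of 224 is 168.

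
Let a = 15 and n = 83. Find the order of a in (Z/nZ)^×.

82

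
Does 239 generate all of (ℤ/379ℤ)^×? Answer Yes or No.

No

φ(379) = 379 − 1 = 378 = 2 · 3^3 · 7.
239 is a primitive root mod 379 iff 239^(φ(379)/q) ≢ 1 for every prime q | φ(379), i.e. q ∈ {2, 3, 7}.
239^189 ≡ 1 (mod 379)  [q = 2: ≡ 1 ✗]
239^126 ≡ 327 (mod 379)  [q = 3: ≢ 1 ✓]
239^54 ≡ 1 (mod 379)  [q = 7: ≡ 1 ✗]
239^189 ≡ 1 shows ord(239) | 189, strictly less than φ(379); not a primitive root.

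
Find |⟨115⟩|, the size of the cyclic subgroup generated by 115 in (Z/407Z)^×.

90

Since 115 ∈ (Z/407Z)^×, its order divides φ(407) = φ(11·37) = (11−1)·(37−1) = 10·36 = 360 = 2^3 · 3^2 · 5.
Divisors of 360: 1, 2, 3, 4, 5, 6, 8, 9, 10, 12, 15, 18, 20, 24, 30, 36, 40, 45, 60, 72, 90, 120, 180, 360.
Check 115^d mod 407 for each divisor in increasing order:
115^1 ≡ 115
115^2 ≡ 201
115^3 ≡ 323
115^4 ≡ 108
115^5 ≡ 210
115^6 ≡ 137
115^8 ≡ 268
115^9 ≡ 295
115^10 ≡ 144
115^12 ≡ 47
115^15 ≡ 122
115^18 ≡ 334
115^20 ≡ 386
115^24 ≡ 174
115^30 ≡ 232
115^36 ≡ 38
115^40 ≡ 34
115^45 ≡ 221
115^60 ≡ 100
115^72 ≡ 223
115^90 ≡ 1
So ord_407(115) = 90.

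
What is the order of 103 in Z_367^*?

366

The order of 103 must divide φ(367) = 367 − 1 = 366 = 2 · 3 · 61.
Divisors of 366: 1, 2, 3, 6, 61, 122, 183, 366.
Check 103^d mod 367 for each divisor in increasing order:
103^1 ≡ 103 (mod 367)
103^2 ≡ 333 (mod 367)
103^3 ≡ 168 (mod 367)
103^6 ≡ 332 (mod 367)
103^61 ≡ 284 (mod 367)
103^122 ≡ 283 (mod 367)
103^183 ≡ 366 (mod 367)
103^366 ≡ 1 (mod 367) ✓
The smallest such exponent is 366, so the order of 103 is 366.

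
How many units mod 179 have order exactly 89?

88

φ(179) = 179 − 1 = 178 = 2 · 89.
In a cyclic group of order 178, there are φ(d) elements of order d for each divisor d of 178, and zero for non-divisors.
89 | 178, and φ(89) = 89 − 1 = 88.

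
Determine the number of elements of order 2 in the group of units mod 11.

φ(11) = 11 − 1 = 10 = 2 · 5.
(Z/11Z)^× is cyclic (|G| = 10); a cyclic group of order m has exactly φ(d) elements of each order d | m, and none otherwise.
2 | 10, and φ(2) = 2 − 1 = 1.

1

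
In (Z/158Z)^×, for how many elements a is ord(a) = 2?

1

φ(158) = φ(2)·φ(79) = 1·78 = 78 = 2 · 3 · 13.
(Z/158Z)^× is cyclic (|G| = 78); a cyclic group of order m has exactly φ(d) elements of each order d | m, and none otherwise.
2 | 78, and φ(2) = 2 − 1 = 1.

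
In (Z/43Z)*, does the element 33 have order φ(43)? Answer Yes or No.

Yes

φ(43) = 43 − 1 = 42 = 2 · 3 · 7.
An element g generates (Z/43Z)^× iff g^(42/q) ≢ 1 (mod 43) for each prime q ∈ {2, 3, 7}.
33^21 ≡ 42 (mod 43)  [q = 2: ≢ 1 ✓]
33^14 ≡ 36 (mod 43)  [q = 3: ≢ 1 ✓]
33^6 ≡ 35 (mod 43)  [q = 7: ≢ 1 ✓]
Every test exponent gives a nontrivial residue, hence 33 generates the full group.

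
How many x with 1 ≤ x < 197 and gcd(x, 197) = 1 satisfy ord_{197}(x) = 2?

1

φ(197) = 197 − 1 = 196 = 2^2 · 7^2.
(Z/197Z)^× is cyclic (|G| = 196); a cyclic group of order m has exactly φ(d) elements of each order d | m, and none otherwise.
2 | 196, and φ(2) = 2 − 1 = 1.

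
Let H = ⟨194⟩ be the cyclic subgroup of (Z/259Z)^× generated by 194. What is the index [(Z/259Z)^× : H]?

The order of 194 must divide φ(259) = φ(7·37) = (7−1)·(37−1) = 6·36 = 216 = 2^3 · 3^3.
Divisors of 216: 1, 2, 3, 4, 6, 8, 9, 12, 18, 24, 27, 36, 54, 72, 108, 216.
Compute 194^d (mod 259) for the divisors d until we hit 1:
194^1 ≡ 194 (mod 259)
194^2 ≡ 81 (mod 259)
194^3 ≡ 174 (mod 259)
194^4 ≡ 86 (mod 259)
194^6 ≡ 232 (mod 259)
194^8 ≡ 144 (mod 259)
194^9 ≡ 223 (mod 259)
194^12 ≡ 211 (mod 259)
194^18 ≡ 1 (mod 259) ✓
The order of 194 is 18, so the subgroup it generates has 18 elements.
Index = |(Z/259Z)^×| / |⟨194⟩| = 216 / 18 = 12.

12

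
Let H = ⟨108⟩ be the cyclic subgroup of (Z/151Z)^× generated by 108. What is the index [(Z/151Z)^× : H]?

ord(108) | φ(151) = 151 − 1 = 150 = 2 · 3 · 5^2.
Divisors of 150: 1, 2, 3, 5, 6, 10, 15, 25, 30, 50, 75, 150.
Test each divisor d:
108^1 ≡ 108 (mod 151)
108^2 ≡ 37 (mod 151)
108^3 ≡ 70 (mod 151)
108^5 ≡ 23 (mod 151)
108^6 ≡ 68 (mod 151)
108^10 ≡ 76 (mod 151)
108^15 ≡ 87 (mod 151)
108^25 ≡ 119 (mod 151)
108^30 ≡ 19 (mod 151)
108^50 ≡ 118 (mod 151)
108^75 ≡ 150 (mod 151)
108^150 ≡ 1 (mod 151) ✓
The order of 108 is 150, so the subgroup it generates has 150 elements.
[(Z/151Z)^× : ⟨108⟩] = 150/150 = 1.

1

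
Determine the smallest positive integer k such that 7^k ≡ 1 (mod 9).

3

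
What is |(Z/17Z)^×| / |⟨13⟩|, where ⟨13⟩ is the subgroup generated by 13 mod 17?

4

The order of 13 must divide φ(17) = 17 − 1 = 16 = 2^4.
Divisors of 16: 1, 2, 4, 8, 16.
Evaluate successive powers at the divisors of 16:
13^1 ≡ 13
13^2 ≡ 16
13^4 ≡ 1
The order of 13 is 4, so the subgroup it generates has 4 elements.
The index is φ(17) / ord(13) = 16 / 4 = 4.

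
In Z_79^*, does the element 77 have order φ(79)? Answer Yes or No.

Yes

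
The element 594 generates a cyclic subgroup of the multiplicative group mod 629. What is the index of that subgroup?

16

Since 594 ∈ (Z/629Z)^×, its order divides φ(629) = φ(17·37) = (17−1)·(37−1) = 16·36 = 576 = 2^6 · 3^2.
Divisors of 576: 1, 2, 3, 4, 6, 8, 9, 12, 16, 18, 24, 32, 36, 48, 64, 72, 96, 144, 192, 288, 576.
Compute 594^d (mod 629) for the divisors d until we hit 1:
594^1 ≡ 594 (mod 629)
594^2 ≡ 596 (mod 629)
594^3 ≡ 526 (mod 629)
594^4 ≡ 460 (mod 629)
594^6 ≡ 545 (mod 629)
594^8 ≡ 256 (mod 629)
594^9 ≡ 475 (mod 629)
594^12 ≡ 137 (mod 629)
594^16 ≡ 120 (mod 629)
594^18 ≡ 443 (mod 629)
594^24 ≡ 528 (mod 629)
594^32 ≡ 562 (mod 629)
594^36 ≡ 1 (mod 629) ✓
So ord_629(594) = 36, hence |⟨594⟩| = 36.
Index = |(Z/629Z)^×| / |⟨594⟩| = 576 / 36 = 16.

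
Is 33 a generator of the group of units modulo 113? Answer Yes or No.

Yes

φ(113) = 113 − 1 = 112 = 2^4 · 7.
33 is a primitive root mod 113 iff 33^(φ(113)/q) ≢ 1 for every prime q | φ(113), i.e. q ∈ {2, 7}.
33^56 ≡ 112 (mod 113)  [q = 2: ≢ 1 ✓]
33^16 ≡ 109 (mod 113)  [q = 7: ≢ 1 ✓]
Every test exponent gives a nontrivial residue, hence 33 generates the full group.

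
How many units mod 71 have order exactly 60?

φ(71) = 71 − 1 = 70 = 2 · 5 · 7.
In a cyclic group of order 70, there are φ(d) elements of order d for each divisor d of 70, and zero for non-divisors.
Since 60 ∤ 70, the count is 0.

0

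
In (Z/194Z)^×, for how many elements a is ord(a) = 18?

φ(194) = φ(2)·φ(97) = 1·96 = 96 = 2^5 · 3.
Since (Z/194Z)^× is cyclic of order 96, the number of elements of order d is φ(d) when d | 96 and 0 otherwise.
Since 18 ∤ 96, the count is 0.

0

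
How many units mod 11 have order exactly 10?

4

φ(11) = 11 − 1 = 10 = 2 · 5.
In a cyclic group of order 10, there are φ(d) elements of order d for each divisor d of 10, and zero for non-divisors.
10 = 2 · 5 divides 10, and φ(10) = 4.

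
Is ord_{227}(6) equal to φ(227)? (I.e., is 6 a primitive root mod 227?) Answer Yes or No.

Yes

φ(227) = 227 − 1 = 226 = 2 · 113.
Test 6^(226/q) mod 227 for each prime factor q of 226:
6^113 ≡ 226 (mod 227)  [q = 2: ≢ 1 ✓]
6^2 ≡ 36 (mod 227)  [q = 113: ≢ 1 ✓]
None equal 1, so ord_227(6) = 226: 6 is a primitive root.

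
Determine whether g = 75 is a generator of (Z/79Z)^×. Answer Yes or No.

φ(79) = 79 − 1 = 78 = 2 · 3 · 13.
75 is a primitive root mod 79 iff 75^(φ(79)/q) ≢ 1 for every prime q | φ(79), i.e. q ∈ {2, 3, 13}.
75^39 ≡ 78 (mod 79)  [q = 2: ≢ 1 ✓]
75^26 ≡ 55 (mod 79)  [q = 3: ≢ 1 ✓]
75^6 ≡ 67 (mod 79)  [q = 13: ≢ 1 ✓]
None equal 1, so ord_79(75) = 78: 75 is a primitive root.

Yes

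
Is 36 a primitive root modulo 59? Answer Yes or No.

No

φ(59) = 59 − 1 = 58 = 2 · 29.
An element g generates (Z/59Z)^× iff g^(58/q) ≢ 1 (mod 59) for each prime q ∈ {2, 29}.
36^29 ≡ 1 (mod 59)  [q = 2: ≡ 1 ✗]
36^2 ≡ 57 (mod 59)  [q = 29: ≢ 1 ✓]
Since 36^29 ≡ 1, the order of 36 divides 29 < 58, so 36 is not a primitive root.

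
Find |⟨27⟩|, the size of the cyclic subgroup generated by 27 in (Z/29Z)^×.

Since 27 ∈ (Z/29Z)^×, its order divides φ(29) = 29 − 1 = 28 = 2^2 · 7.
Divisors of 28: 1, 2, 4, 7, 14, 28.
Test each divisor d:
27^1 ≡ 27 (mod 29)
27^2 ≡ 4 (mod 29)
27^4 ≡ 16 (mod 29)
27^7 ≡ 17 (mod 29)
27^14 ≡ 28 (mod 29)
27^28 ≡ 1 (mod 29) ✓
The smallest such exponent is 28, so the order of 27 is 28.

28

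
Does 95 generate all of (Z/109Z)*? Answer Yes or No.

φ(109) = 109 − 1 = 108 = 2^2 · 3^3.
An element g generates (Z/109Z)^× iff g^(108/q) ≢ 1 (mod 109) for each prime q ∈ {2, 3}.
95^54 ≡ 108 (mod 109)  [q = 2: ≢ 1 ✓]
95^36 ≡ 63 (mod 109)  [q = 3: ≢ 1 ✓]
Every test exponent gives a nontrivial residue, hence 95 generates the full group.

Yes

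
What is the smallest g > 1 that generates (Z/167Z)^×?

φ(167) = 167 − 1 = 166 = 2 · 83.
Test candidates g = 2, 3, … against the prime factors q ∈ {2, 83} of φ(167): g is a generator iff g^(166/q) ≢ 1 for every such q.
g = 2: 2^83 ≡ 1 — hits 1, so not a primitive root.
g = 3: 3^83 ≡ 1 — hits 1, so not a primitive root.
g = 4: 4^83 ≡ 1 — hits 1, so not a primitive root.
g = 5: 5^83 ≡ 166; 5^2 ≡ 25 — none is 1, so 5 is a primitive root.
The smallest primitive root modulo 167 is 5.

5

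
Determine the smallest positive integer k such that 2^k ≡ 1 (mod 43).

14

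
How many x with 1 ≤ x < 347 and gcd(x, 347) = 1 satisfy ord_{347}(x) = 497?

0

φ(347) = 347 − 1 = 346 = 2 · 173.
(Z/347Z)^× is cyclic (|G| = 346); a cyclic group of order m has exactly φ(d) elements of each order d | m, and none otherwise.
Here 346 is not a multiple of 497, so there are no elements of order 497.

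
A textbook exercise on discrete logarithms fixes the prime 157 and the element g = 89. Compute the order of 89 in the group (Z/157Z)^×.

By Lagrange's theorem, ord_157(89) divides φ(157) = 157 − 1 = 156 = 2^2 · 3 · 13.
Divisors of 156: 1, 2, 3, 4, 6, 12, 13, 26, 39, 52, 78, 156.
Test each divisor d:
89^1 ≡ 89 (mod 157)
89^2 ≡ 71 (mod 157)
89^3 ≡ 39 (mod 157)
89^4 ≡ 17 (mod 157)
89^6 ≡ 108 (mod 157)
89^12 ≡ 46 (mod 157)
89^13 ≡ 12 (mod 157)
89^26 ≡ 144 (mod 157)
89^39 ≡ 1 (mod 157) ✓
So ord_157(89) = 39.

39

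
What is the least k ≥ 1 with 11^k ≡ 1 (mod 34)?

16

ord(11) | φ(34) = φ(2)·φ(17) = 1·16 = 16 = 2^4.
Divisors of 16: 1, 2, 4, 8, 16.
Test each divisor d:
11^1 ≡ 11
11^2 ≡ 19
11^4 ≡ 21
11^8 ≡ 33
11^16 ≡ 1
Therefore the multiplicative order of 11 modulo 34 is 16.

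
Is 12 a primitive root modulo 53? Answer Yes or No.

Yes

φ(53) = 53 − 1 = 52 = 2^2 · 13.
It suffices to check that the order of 12 is not a proper divisor of 52: compute 12^(52/q) for q ∈ {2, 13}.
12^26 ≡ 52 (mod 53)  [q = 2: ≢ 1 ✓]
12^4 ≡ 13 (mod 53)  [q = 13: ≢ 1 ✓]
Every test exponent gives a nontrivial residue, hence 12 generates the full group.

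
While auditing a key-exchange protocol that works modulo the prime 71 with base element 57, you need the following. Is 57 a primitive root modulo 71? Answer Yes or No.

φ(71) = 71 − 1 = 70 = 2 · 5 · 7.
Test 57^(70/q) mod 71 for each prime factor q of 70:
57^35 ≡ 1 (mod 71)  [q = 2: ≡ 1 ✗]
57^14 ≡ 5 (mod 71)  [q = 5: ≢ 1 ✓]
57^10 ≡ 1 (mod 71)  [q = 7: ≡ 1 ✗]
57^35 ≡ 1 shows ord(57) | 35, strictly less than φ(71); not a primitive root.

No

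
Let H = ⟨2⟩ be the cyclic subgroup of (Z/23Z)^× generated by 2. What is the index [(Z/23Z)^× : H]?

2

ord(2) | φ(23) = 23 − 1 = 22 = 2 · 11.
Divisors of 22: 1, 2, 11, 22.
Evaluate successive powers at the divisors of 22:
2^1 ≡ 2 (mod 23)
2^2 ≡ 4 (mod 23)
2^11 ≡ 1 (mod 23) ✓
The order of 2 is 11, so the subgroup it generates has 11 elements.
The index is φ(23) / ord(2) = 22 / 11 = 2.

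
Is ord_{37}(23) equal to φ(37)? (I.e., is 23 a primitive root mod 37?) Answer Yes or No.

φ(37) = 37 − 1 = 36 = 2^2 · 3^2.
23 is a primitive root mod 37 iff 23^(φ(37)/q) ≢ 1 for every prime q | φ(37), i.e. q ∈ {2, 3}.
23^18 ≡ 36 (mod 37)  [q = 2: ≢ 1 ✓]
23^12 ≡ 1 (mod 37)  [q = 3: ≡ 1 ✗]
The check at q = 3 fails, so 23 generates a proper subgroup.

No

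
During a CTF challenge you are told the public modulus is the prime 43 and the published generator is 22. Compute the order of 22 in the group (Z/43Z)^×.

ord(22) | φ(43) = 43 − 1 = 42 = 2 · 3 · 7.
Divisors of 42: 1, 2, 3, 6, 7, 14, 21, 42.
Test each divisor d:
22^1 ≡ 22 (mod 43)
22^2 ≡ 11 (mod 43)
22^3 ≡ 27 (mod 43)
22^6 ≡ 41 (mod 43)
22^7 ≡ 42 (mod 43)
22^14 ≡ 1 (mod 43) ✓
Hence ord(22) = 14.

14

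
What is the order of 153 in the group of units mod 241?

48

The order of 153 must divide φ(241) = 241 − 1 = 240 = 2^4 · 3 · 5.
Divisors of 240: 1, 2, 3, 4, 5, 6, 8, 10, 12, 15, 16, 20, 24, 30, 40, 48, 60, 80, 120, 240.
Test each divisor d:
153^1 ≡ 153 (mod 241)
153^2 ≡ 32 (mod 241)
153^3 ≡ 76 (mod 241)
153^4 ≡ 60 (mod 241)
153^5 ≡ 22 (mod 241)
153^6 ≡ 233 (mod 241)
153^8 ≡ 226 (mod 241)
153^10 ≡ 2 (mod 241)
153^12 ≡ 64 (mod 241)
153^15 ≡ 44 (mod 241)
153^16 ≡ 225 (mod 241)
153^20 ≡ 4 (mod 241)
153^24 ≡ 240 (mod 241)
153^30 ≡ 8 (mod 241)
153^40 ≡ 16 (mod 241)
153^48 ≡ 1 (mod 241) ✓
So ord_241(153) = 48.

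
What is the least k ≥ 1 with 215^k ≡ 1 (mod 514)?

128

The order of 215 must divide φ(514) = φ(2)·φ(257) = 1·256 = 256 = 2^8.
Divisors of 256: 1, 2, 4, 8, 16, 32, 64, 128, 256.
Test each divisor d:
215^1 ≡ 215
215^2 ≡ 479
215^4 ≡ 197
215^8 ≡ 259
215^16 ≡ 261
215^32 ≡ 273
215^64 ≡ 513
215^128 ≡ 1
Therefore the multiplicative order of 215 modulo 514 is 128.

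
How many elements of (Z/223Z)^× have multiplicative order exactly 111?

72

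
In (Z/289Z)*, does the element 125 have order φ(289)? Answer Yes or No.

φ(289) = φ(17^2) = 17·(17−1) = 272 = 2^4 · 17.
125 is a primitive root mod 289 iff 125^(φ(289)/q) ≢ 1 for every prime q | φ(289), i.e. q ∈ {2, 17}.
125^136 ≡ 288 (mod 289)  [q = 2: ≢ 1 ✓]
125^16 ≡ 35 (mod 289)  [q = 17: ≢ 1 ✓]
None equal 1, so ord_289(125) = 272: 125 is a primitive root.

Yes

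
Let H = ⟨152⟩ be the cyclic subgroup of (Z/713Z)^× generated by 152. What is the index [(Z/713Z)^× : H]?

2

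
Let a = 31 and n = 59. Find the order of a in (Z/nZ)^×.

58

By Lagrange's theorem, ord_59(31) divides φ(59) = 59 − 1 = 58 = 2 · 29.
Divisors of 58: 1, 2, 29, 58.
Compute 31^d (mod 59) for the divisors d until we hit 1:
31^1 ≡ 31 (mod 59)
31^2 ≡ 17 (mod 59)
31^29 ≡ 58 (mod 59)
31^58 ≡ 1 (mod 59) ✓
Therefore the multiplicative order of 31 modulo 59 is 58.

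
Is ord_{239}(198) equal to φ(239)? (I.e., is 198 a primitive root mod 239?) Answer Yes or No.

φ(239) = 239 − 1 = 238 = 2 · 7 · 17.
Test 198^(238/q) mod 239 for each prime factor q of 238:
198^119 ≡ 1 (mod 239)  [q = 2: ≡ 1 ✗]
198^34 ≡ 24 (mod 239)  [q = 7: ≢ 1 ✓]
198^14 ≡ 166 (mod 239)  [q = 17: ≢ 1 ✓]
The check at q = 2 fails, so 198 generates a proper subgroup.

No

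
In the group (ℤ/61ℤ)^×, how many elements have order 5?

φ(61) = 61 − 1 = 60 = 2^2 · 3 · 5.
(Z/61Z)^× is cyclic (|G| = 60); a cyclic group of order m has exactly φ(d) elements of each order d | m, and none otherwise.
5 | 60, and φ(5) = 5 − 1 = 4.

4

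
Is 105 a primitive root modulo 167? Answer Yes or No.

φ(167) = 167 − 1 = 166 = 2 · 83.
An element g generates (Z/167Z)^× iff g^(166/q) ≢ 1 (mod 167) for each prime q ∈ {2, 83}.
105^83 ≡ 166 (mod 167)  [q = 2: ≢ 1 ✓]
105^2 ≡ 3 (mod 167)  [q = 83: ≢ 1 ✓]
Every test exponent gives a nontrivial residue, hence 105 generates the full group.

Yes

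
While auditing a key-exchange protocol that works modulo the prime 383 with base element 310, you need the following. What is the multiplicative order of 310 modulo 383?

Since 310 ∈ (Z/383Z)^×, its order divides φ(383) = 383 − 1 = 382 = 2 · 191.
Divisors of 382: 1, 2, 191, 382.
Test each divisor d:
310^1 ≡ 310
310^2 ≡ 350
310^191 ≡ 382
310^382 ≡ 1
So ord_383(310) = 382.

382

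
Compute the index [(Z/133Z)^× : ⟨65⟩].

ord(65) | φ(133) = φ(7·19) = (7−1)·(19−1) = 6·18 = 108 = 2^2 · 3^3.
Divisors of 108: 1, 2, 3, 4, 6, 9, 12, 18, 27, 36, 54, 108.
Compute 65^d (mod 133) for the divisors d until we hit 1:
65^1 ≡ 65 (mod 133)
65^2 ≡ 102 (mod 133)
65^3 ≡ 113 (mod 133)
65^4 ≡ 30 (mod 133)
65^6 ≡ 1 (mod 133) ✓
So ord_133(65) = 6, hence |⟨65⟩| = 6.
The index is φ(133) / ord(65) = 108 / 6 = 18.

18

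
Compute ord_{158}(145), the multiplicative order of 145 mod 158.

78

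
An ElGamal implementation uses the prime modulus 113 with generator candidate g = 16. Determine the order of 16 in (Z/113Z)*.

Since 16 ∈ (Z/113Z)^×, its order divides φ(113) = 113 − 1 = 112 = 2^4 · 7.
Divisors of 112: 1, 2, 4, 7, 8, 14, 16, 28, 56, 112.
Evaluate successive powers at the divisors of 112:
16^1 ≡ 16 (mod 113)
16^2 ≡ 30 (mod 113)
16^4 ≡ 109 (mod 113)
16^7 ≡ 1 (mod 113) ✓
The smallest such exponent is 7, so the order of 16 is 7.

7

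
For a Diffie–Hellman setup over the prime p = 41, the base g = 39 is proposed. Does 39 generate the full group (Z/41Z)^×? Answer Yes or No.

No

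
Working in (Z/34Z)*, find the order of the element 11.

The order of 11 must divide φ(34) = φ(2)·φ(17) = 1·16 = 16 = 2^4.
Divisors of 16: 1, 2, 4, 8, 16.
Compute 11^d (mod 34) for the divisors d until we hit 1:
11^1 ≡ 11
11^2 ≡ 19
11^4 ≡ 21
11^8 ≡ 33
11^16 ≡ 1
Therefore the multiplicative order of 11 modulo 34 is 16.

16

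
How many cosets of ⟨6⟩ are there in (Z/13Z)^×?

The order of 6 must divide φ(13) = 13 − 1 = 12 = 2^2 · 3.
Divisors of 12: 1, 2, 3, 4, 6, 12.
Evaluate successive powers at the divisors of 12:
6^1 ≡ 6
6^2 ≡ 10
6^3 ≡ 8
6^4 ≡ 9
6^6 ≡ 12
6^12 ≡ 1
The order of 6 is 12, so the subgroup it generates has 12 elements.
[(Z/13Z)^× : ⟨6⟩] = 12/12 = 1.

1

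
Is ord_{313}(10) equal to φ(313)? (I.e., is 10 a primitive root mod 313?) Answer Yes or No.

φ(313) = 313 − 1 = 312 = 2^3 · 3 · 13.
10 is a primitive root mod 313 iff 10^(φ(313)/q) ≢ 1 for every prime q | φ(313), i.e. q ∈ {2, 3, 13}.
10^156 ≡ 312 (mod 313)  [q = 2: ≢ 1 ✓]
10^104 ≡ 214 (mod 313)  [q = 3: ≢ 1 ✓]
10^24 ≡ 103 (mod 313)  [q = 13: ≢ 1 ✓]
None equal 1, so ord_313(10) = 312: 10 is a primitive root.

Yes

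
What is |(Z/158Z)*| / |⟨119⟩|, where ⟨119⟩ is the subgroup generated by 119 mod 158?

2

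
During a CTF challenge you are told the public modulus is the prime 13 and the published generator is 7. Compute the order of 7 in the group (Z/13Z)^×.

12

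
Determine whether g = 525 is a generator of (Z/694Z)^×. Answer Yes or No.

φ(694) = φ(2)·φ(347) = 1·346 = 346 = 2 · 173.
Test 525^(346/q) mod 694 for each prime factor q of 346:
525^173 ≡ 693 (mod 694)  [q = 2: ≢ 1 ✓]
525^2 ≡ 107 (mod 694)  [q = 173: ≢ 1 ✓]
All checks pass, so 525 has order 346 and is a primitive root modulo 694.

Yes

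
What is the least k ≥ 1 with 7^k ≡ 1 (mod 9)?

ord(7) | φ(9) = φ(3^2) = 3·(3−1) = 6 = 2 · 3.
Divisors of 6: 1, 2, 3, 6.
Compute 7^d (mod 9) for the divisors d until we hit 1:
7^1 ≡ 7 (mod 9)
7^2 ≡ 4 (mod 9)
7^3 ≡ 1 (mod 9) ✓
The smallest such exponent is 3, so the order of 7 is 3.

3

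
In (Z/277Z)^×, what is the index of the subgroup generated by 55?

By Lagrange's theorem, ord_277(55) divides φ(277) = 277 − 1 = 276 = 2^2 · 3 · 23.
Divisors of 276: 1, 2, 3, 4, 6, 12, 23, 46, 69, 92, 138, 276.
Evaluate successive powers at the divisors of 276:
55^1 ≡ 55
55^2 ≡ 255
55^3 ≡ 175
55^4 ≡ 207
55^6 ≡ 155
55^12 ≡ 203
55^23 ≡ 160
55^46 ≡ 116
55^69 ≡ 1
Thus |⟨55⟩| = ord(55) = 69.
Index = |(Z/277Z)^×| / |⟨55⟩| = 276 / 69 = 4.

4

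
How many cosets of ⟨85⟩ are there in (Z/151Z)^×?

10

The order of 85 must divide φ(151) = 151 − 1 = 150 = 2 · 3 · 5^2.
Divisors of 150: 1, 2, 3, 5, 6, 10, 15, 25, 30, 50, 75, 150.
Check 85^d mod 151 for each divisor in increasing order:
85^1 ≡ 85
85^2 ≡ 128
85^3 ≡ 8
85^5 ≡ 118
85^6 ≡ 64
85^10 ≡ 32
85^15 ≡ 1
The order of 85 is 15, so the subgroup it generates has 15 elements.
[(Z/151Z)^× : ⟨85⟩] = 150/15 = 10.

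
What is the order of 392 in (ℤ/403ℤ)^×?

60

ord(392) | φ(403) = φ(13·31) = (13−1)·(31−1) = 12·30 = 360 = 2^3 · 3^2 · 5.
Divisors of 360: 1, 2, 3, 4, 5, 6, 8, 9, 10, 12, 15, 18, 20, 24, 30, 36, 40, 45, 60, 72, 90, 120, 180, 360.
Compute 392^d (mod 403) for the divisors d until we hit 1:
392^1 ≡ 392 (mod 403)
392^2 ≡ 121 (mod 403)
392^3 ≡ 281 (mod 403)
392^4 ≡ 133 (mod 403)
392^5 ≡ 149 (mod 403)
392^6 ≡ 376 (mod 403)
392^8 ≡ 360 (mod 403)
392^9 ≡ 70 (mod 403)
392^10 ≡ 36 (mod 403)
392^12 ≡ 326 (mod 403)
392^15 ≡ 125 (mod 403)
392^18 ≡ 64 (mod 403)
392^20 ≡ 87 (mod 403)
392^24 ≡ 287 (mod 403)
392^30 ≡ 311 (mod 403)
392^36 ≡ 66 (mod 403)
392^40 ≡ 315 (mod 403)
392^45 ≡ 187 (mod 403)
392^60 ≡ 1 (mod 403) ✓
Therefore the multiplicative order of 392 modulo 403 is 60.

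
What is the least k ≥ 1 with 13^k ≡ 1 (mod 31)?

30

Since 13 ∈ (Z/31Z)^×, its order divides φ(31) = 31 − 1 = 30 = 2 · 3 · 5.
Divisors of 30: 1, 2, 3, 5, 6, 10, 15, 30.
Compute 13^d (mod 31) for the divisors d until we hit 1:
13^1 ≡ 13
13^2 ≡ 14
13^3 ≡ 27
13^5 ≡ 6
13^6 ≡ 16
13^10 ≡ 5
13^15 ≡ 30
13^30 ≡ 1
So ord_31(13) = 30.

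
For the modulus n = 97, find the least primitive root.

φ(97) = 97 − 1 = 96 = 2^5 · 3.
g is a primitive root iff g^(96/q) ≢ 1 (mod 97) for each prime q ∈ {2, 3}.
g = 2: 2^48 ≡ 1 — hits 1, so not a primitive root.
g = 3: 3^48 ≡ 1 — hits 1, so not a primitive root.
g = 4: 4^48 ≡ 1 — hits 1, so not a primitive root.
g = 5: 5^48 ≡ 96; 5^32 ≡ 35 — none is 1, so 5 is a primitive root.
Hence the least primitive root of 97 is 5.

5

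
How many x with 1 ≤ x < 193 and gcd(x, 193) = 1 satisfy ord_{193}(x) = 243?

φ(193) = 193 − 1 = 192 = 2^6 · 3.
In a cyclic group of order 192, there are φ(d) elements of order d for each divisor d of 192, and zero for non-divisors.
Here 192 is not a multiple of 243, so there are no elements of order 243.

0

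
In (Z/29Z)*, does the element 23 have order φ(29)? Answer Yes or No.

φ(29) = 29 − 1 = 28 = 2^2 · 7.
An element g generates (Z/29Z)^× iff g^(28/q) ≢ 1 (mod 29) for each prime q ∈ {2, 7}.
23^14 ≡ 1 (mod 29)  [q = 2: ≡ 1 ✗]
23^4 ≡ 20 (mod 29)  [q = 7: ≢ 1 ✓]
Since 23^14 ≡ 1, the order of 23 divides 14 < 28, so 23 is not a primitive root.

No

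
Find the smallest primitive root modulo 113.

3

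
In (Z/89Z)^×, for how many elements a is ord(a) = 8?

4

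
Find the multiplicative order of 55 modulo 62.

30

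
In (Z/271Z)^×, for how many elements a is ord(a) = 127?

0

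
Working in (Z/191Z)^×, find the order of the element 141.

190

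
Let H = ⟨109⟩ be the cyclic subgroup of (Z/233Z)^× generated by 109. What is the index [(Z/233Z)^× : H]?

2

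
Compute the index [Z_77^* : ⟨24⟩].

ord(24) | φ(77) = φ(7·11) = (7−1)·(11−1) = 6·10 = 60 = 2^2 · 3 · 5.
Divisors of 60: 1, 2, 3, 4, 5, 6, 10, 12, 15, 20, 30, 60.
Compute 24^d (mod 77) for the divisors d until we hit 1:
24^1 ≡ 24
24^2 ≡ 37
24^3 ≡ 41
24^4 ≡ 60
24^5 ≡ 54
24^6 ≡ 64
24^10 ≡ 67
24^12 ≡ 15
24^15 ≡ 76
24^20 ≡ 23
24^30 ≡ 1
The order of 24 is 30, so the subgroup it generates has 30 elements.
[(Z/77Z)^× : ⟨24⟩] = 60/30 = 2.

2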